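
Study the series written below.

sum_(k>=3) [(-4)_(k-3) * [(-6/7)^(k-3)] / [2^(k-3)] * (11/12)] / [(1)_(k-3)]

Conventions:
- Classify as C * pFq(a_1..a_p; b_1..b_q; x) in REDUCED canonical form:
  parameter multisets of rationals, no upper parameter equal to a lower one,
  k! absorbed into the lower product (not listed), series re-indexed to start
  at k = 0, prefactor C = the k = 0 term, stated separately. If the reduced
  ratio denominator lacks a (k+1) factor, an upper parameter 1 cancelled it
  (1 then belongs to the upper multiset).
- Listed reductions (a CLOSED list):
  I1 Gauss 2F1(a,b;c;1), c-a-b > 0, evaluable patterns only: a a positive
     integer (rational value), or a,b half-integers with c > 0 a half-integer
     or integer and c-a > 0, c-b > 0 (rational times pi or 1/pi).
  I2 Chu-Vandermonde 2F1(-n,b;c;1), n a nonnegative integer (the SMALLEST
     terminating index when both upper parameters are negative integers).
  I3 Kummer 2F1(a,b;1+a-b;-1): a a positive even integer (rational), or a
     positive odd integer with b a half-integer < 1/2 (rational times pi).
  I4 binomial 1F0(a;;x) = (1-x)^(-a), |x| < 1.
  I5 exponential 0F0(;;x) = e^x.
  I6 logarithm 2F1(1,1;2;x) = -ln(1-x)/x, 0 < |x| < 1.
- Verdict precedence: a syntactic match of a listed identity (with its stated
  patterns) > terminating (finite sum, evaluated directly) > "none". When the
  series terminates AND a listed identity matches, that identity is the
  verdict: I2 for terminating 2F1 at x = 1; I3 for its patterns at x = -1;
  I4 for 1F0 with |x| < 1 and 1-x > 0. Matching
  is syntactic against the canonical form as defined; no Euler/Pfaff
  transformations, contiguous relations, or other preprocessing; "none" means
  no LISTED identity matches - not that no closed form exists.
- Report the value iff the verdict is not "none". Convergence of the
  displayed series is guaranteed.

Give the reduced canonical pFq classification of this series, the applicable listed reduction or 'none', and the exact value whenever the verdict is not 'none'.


With C = 11/12: the canonical form is 1F0(-4; -; -3/7). Verdict: this is the binomial series (I4) (the 1F0 binomial series: exponent 4, x = -3/7). Hence: 27500/7203.

Key observation: t_0 = 11/12 here, and the two k-th powers (prefactor 11/12) combine into one argument.
Step ratio: r(k) = (-3/7) * (k-4) / [(k+1)] - rational in k, leading ratio (-3/7); with t_0 = 11/12, classification follows.


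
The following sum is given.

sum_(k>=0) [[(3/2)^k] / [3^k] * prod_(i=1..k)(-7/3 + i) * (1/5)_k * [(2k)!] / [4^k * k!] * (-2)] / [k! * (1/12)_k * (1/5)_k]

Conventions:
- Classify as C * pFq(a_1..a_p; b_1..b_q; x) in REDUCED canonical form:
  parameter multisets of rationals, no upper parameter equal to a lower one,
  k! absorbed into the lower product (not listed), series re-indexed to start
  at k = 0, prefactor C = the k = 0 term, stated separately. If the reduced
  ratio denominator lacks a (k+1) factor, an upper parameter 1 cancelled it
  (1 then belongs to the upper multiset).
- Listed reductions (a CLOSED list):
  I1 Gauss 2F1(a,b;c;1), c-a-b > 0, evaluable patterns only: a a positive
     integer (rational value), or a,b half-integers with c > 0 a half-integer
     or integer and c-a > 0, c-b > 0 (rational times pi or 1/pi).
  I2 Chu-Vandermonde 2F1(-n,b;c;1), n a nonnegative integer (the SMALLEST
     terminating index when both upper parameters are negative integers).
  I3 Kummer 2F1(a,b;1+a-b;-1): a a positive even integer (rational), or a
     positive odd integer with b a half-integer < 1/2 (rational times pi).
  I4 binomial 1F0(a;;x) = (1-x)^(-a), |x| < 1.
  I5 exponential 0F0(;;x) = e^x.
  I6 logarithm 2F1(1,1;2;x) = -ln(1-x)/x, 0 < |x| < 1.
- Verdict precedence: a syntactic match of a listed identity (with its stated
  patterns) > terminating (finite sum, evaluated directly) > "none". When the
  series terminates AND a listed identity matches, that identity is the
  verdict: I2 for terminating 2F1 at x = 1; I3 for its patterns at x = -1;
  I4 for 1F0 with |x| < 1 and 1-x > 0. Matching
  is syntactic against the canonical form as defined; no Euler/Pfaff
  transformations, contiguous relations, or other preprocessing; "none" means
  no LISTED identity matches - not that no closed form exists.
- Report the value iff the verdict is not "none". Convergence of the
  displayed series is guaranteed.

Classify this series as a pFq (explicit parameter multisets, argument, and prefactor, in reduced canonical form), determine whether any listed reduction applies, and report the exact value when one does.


Prefactor -2, argument 1/2: 2F1 with upper {-4/3, 1/2} over lower {1/12}. Verdict: none. No listed pattern accepts 2F1(-4/3, 1/2; 1/12; 1/2).

Key observation: t_0 being -2, the two k-th powers (C = -2, x = 1/2) combine into one argument.
Ratio: r(k) = (1/2) * (k-4/3) (k+1/2) / [(k+1/12) (k+1)] - rational in k. x = (1/2); t_0 = -2; negate the roots.


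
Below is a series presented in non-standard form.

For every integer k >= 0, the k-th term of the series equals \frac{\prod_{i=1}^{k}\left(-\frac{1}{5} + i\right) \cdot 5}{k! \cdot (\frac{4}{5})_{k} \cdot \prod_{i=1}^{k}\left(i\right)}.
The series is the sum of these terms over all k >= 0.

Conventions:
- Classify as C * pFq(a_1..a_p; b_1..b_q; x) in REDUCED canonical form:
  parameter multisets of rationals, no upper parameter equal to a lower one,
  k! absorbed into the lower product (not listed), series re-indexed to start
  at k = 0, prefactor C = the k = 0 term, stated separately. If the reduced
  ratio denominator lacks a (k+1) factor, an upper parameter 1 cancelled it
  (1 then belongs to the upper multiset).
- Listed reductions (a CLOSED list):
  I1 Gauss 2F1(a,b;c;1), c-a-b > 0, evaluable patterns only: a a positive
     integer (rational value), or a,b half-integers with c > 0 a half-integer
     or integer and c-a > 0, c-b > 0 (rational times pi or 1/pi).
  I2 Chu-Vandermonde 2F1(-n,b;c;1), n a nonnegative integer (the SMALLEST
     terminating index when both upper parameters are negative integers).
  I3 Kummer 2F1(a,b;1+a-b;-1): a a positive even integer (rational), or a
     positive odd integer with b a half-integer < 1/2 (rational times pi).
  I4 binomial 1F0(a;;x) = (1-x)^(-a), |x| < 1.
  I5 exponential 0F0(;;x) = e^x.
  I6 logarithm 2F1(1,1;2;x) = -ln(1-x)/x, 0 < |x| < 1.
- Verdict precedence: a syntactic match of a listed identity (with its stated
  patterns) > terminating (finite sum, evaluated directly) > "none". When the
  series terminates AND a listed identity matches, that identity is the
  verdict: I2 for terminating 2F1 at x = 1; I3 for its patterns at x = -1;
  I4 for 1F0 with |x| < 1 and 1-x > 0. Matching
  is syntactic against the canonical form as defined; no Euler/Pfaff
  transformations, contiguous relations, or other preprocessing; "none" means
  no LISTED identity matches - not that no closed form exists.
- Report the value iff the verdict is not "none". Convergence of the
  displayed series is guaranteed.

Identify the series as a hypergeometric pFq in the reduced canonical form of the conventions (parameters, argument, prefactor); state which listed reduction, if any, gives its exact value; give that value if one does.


Classification (C = 5): 0F1 with upper {-}, lower {1}, argument x = 1. Verdict: none - this 0F1 at x = 1 matches no listed pattern, and upper {-} holds no stopper.

The tell: x = 1 and the denominator's factorial ratio (C = 5) is a lower Pochhammer.
Consecutive-term ratio: r(k) = 1 * 1 / [(k+1) (k+1)] - rational in k. x = 1; t_0 = 5; negate the roots.


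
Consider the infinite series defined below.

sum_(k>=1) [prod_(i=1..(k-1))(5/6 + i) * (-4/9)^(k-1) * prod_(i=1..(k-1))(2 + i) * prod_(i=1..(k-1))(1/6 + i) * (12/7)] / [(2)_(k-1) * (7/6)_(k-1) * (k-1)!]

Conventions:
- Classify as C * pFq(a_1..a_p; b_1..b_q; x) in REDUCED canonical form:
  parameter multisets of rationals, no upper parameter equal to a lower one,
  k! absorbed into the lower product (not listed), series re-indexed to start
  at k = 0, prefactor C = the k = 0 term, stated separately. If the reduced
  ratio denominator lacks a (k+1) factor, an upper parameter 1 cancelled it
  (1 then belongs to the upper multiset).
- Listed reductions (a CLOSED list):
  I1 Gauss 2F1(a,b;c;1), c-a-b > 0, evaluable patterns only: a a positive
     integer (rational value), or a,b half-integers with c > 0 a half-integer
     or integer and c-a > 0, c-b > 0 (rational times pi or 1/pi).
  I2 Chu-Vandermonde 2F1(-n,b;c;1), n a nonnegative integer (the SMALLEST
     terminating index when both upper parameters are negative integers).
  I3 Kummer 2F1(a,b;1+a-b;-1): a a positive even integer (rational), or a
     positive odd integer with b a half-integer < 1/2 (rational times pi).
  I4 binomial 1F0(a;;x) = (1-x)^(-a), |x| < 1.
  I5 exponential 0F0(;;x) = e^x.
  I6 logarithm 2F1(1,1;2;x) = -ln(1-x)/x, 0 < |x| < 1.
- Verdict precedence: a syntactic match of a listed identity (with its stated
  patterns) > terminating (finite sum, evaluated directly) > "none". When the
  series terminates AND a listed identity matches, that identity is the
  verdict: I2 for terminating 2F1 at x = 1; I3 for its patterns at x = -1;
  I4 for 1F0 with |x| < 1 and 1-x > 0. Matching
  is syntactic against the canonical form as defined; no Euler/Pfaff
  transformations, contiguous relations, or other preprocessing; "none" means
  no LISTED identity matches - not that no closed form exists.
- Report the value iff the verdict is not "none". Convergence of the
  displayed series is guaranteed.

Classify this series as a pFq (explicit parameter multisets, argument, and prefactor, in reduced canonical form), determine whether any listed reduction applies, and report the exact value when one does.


x = -4/9 here; the reduced form reads 2F1, upper {11/6, 3}, lower {2}, C = 12/7. Verdict: no listed reduction: x = -4/9 and upper {11/6, 3} fail every I1-I6 pattern.

The tell: t_0 being 12/7, the parameter 7/6 appears in both the upper and lower lists and cancels.
Term ratio: r(k) = (-4/9) * (k+11/6) (k+3) / [(k+2) (k+1)] ; factor over Q: parameters, x = (-4/9), and C = 12/7.


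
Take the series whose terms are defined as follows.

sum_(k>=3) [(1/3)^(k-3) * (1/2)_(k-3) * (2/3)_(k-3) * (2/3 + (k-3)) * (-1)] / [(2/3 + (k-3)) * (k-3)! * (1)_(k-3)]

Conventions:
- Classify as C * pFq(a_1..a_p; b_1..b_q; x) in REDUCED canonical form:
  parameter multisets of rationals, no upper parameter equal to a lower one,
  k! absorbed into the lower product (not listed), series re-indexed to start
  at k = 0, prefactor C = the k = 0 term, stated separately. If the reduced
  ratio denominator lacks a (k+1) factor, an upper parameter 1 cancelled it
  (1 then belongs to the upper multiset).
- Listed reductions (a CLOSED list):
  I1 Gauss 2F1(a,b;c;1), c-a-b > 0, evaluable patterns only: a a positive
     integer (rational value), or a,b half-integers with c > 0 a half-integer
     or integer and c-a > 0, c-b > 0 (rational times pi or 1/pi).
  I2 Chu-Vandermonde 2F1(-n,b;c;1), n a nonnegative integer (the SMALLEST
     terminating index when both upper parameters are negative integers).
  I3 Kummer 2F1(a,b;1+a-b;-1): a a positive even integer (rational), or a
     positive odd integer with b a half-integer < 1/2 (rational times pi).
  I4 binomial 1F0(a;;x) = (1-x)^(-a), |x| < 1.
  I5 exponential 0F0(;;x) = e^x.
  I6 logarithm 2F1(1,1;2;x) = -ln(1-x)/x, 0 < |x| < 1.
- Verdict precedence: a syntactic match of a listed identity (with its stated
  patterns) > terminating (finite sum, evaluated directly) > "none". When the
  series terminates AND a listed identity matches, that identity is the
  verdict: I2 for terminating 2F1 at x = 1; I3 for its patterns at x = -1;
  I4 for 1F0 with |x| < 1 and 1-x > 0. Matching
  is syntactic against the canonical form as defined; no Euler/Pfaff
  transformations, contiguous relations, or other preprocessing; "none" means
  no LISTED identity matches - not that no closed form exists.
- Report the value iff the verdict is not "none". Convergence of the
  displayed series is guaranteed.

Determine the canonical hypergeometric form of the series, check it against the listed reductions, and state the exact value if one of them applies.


Structural cue: t_0 being -1, striking the common factor k + 2/3 reduces the term (prefactor -1).
Consecutive-term ratio: r(k) = (1/3) * (k+1/2) (k+2/3) / [(k+1) (k+1)] - rational in k, leading ratio (1/3); with t_0 = -1, classification follows.

Canonical form: C = -1 times 2F1 with upper {1/2, 2/3}, lower {1}, x = 1/3. Verdict: none. A 2F1 with upper {1/2, 2/3} fits none of I1-I6 at x = 1/3; the sum runs forever.


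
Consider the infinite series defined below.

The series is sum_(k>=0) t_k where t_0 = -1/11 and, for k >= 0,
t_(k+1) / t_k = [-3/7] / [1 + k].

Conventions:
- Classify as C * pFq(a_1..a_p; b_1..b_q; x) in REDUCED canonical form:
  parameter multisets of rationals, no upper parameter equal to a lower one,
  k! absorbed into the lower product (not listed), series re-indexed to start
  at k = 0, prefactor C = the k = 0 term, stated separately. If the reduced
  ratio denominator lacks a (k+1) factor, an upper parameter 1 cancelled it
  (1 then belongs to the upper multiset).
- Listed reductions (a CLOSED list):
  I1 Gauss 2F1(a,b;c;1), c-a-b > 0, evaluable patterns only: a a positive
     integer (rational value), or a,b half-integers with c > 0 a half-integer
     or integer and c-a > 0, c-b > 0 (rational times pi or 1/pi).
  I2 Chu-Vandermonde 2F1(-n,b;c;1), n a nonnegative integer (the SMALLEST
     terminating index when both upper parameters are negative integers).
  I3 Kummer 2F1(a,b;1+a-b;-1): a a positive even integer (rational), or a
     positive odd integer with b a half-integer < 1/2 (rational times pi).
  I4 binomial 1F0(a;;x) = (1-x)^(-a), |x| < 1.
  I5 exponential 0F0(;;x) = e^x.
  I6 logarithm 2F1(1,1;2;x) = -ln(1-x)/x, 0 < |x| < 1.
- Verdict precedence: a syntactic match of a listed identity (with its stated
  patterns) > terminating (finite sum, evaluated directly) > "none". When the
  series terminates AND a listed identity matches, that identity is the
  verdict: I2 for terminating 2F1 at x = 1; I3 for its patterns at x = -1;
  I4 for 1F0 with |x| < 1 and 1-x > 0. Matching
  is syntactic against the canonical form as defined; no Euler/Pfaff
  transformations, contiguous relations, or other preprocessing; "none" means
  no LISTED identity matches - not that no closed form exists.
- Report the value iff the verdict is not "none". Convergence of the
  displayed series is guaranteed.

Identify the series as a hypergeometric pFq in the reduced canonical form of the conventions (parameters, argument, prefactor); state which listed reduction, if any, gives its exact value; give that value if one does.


x = -3/7 here; the reduced form reads 0F0, upper {-}, lower {-}, C = -1/11. Verdict: this is the I5 exponential reduction (the 0F0 exponential series at x = -3/7). Value: (-1/11) * e^(-3/7).

Structural cue: t_0 = -1/11 here, and factor the ratio over Q (prefactor -1/11): negated roots = parameters.
Consecutive-term ratio: r(k) = (-3/7) * 1 / [(k+1)] - poly over poly, x = (-3/7) from leading terms; C = -1/11 at k = 0.


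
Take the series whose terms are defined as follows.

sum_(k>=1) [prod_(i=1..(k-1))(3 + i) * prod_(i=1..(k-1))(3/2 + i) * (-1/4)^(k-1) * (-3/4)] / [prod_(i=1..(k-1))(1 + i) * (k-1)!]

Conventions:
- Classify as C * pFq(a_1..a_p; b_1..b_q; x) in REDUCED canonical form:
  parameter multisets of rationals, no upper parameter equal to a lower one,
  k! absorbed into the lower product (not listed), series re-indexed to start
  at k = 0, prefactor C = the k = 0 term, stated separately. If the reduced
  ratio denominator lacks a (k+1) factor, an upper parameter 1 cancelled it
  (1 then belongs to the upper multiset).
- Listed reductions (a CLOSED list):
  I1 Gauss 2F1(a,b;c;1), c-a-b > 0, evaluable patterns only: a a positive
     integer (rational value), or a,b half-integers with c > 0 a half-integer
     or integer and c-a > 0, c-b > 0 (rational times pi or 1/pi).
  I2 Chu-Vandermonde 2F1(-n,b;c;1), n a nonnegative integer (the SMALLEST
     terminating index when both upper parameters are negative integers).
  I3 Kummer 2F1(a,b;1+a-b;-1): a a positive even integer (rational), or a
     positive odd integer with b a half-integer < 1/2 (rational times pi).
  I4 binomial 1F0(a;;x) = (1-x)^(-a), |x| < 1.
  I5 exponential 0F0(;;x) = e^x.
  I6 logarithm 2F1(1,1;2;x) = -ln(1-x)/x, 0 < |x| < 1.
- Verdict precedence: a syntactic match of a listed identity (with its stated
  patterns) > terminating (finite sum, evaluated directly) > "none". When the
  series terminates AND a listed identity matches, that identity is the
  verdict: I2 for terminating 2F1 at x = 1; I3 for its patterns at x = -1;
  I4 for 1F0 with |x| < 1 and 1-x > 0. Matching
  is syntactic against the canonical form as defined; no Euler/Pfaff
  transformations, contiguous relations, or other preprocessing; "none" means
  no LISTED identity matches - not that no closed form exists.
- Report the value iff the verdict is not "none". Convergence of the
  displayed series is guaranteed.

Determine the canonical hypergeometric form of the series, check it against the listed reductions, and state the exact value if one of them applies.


Structural cue: t_0 being -3/4, the running product (C = -3/4) telescopes to a rising factorial.
Step ratio: r(k) = (-1/4) * (k+5/2) (k+4) / [(k+2) (k+1)] - rational in k. x = (-1/4); t_0 = -3/4; negate the roots.

With C = -3/4: the canonical form is 2F1(5/2, 4; 2; -1/4). Verdict: none - this 2F1 at x = -1/4 matches no listed pattern, and upper {5/2, 4} holds no stopper.


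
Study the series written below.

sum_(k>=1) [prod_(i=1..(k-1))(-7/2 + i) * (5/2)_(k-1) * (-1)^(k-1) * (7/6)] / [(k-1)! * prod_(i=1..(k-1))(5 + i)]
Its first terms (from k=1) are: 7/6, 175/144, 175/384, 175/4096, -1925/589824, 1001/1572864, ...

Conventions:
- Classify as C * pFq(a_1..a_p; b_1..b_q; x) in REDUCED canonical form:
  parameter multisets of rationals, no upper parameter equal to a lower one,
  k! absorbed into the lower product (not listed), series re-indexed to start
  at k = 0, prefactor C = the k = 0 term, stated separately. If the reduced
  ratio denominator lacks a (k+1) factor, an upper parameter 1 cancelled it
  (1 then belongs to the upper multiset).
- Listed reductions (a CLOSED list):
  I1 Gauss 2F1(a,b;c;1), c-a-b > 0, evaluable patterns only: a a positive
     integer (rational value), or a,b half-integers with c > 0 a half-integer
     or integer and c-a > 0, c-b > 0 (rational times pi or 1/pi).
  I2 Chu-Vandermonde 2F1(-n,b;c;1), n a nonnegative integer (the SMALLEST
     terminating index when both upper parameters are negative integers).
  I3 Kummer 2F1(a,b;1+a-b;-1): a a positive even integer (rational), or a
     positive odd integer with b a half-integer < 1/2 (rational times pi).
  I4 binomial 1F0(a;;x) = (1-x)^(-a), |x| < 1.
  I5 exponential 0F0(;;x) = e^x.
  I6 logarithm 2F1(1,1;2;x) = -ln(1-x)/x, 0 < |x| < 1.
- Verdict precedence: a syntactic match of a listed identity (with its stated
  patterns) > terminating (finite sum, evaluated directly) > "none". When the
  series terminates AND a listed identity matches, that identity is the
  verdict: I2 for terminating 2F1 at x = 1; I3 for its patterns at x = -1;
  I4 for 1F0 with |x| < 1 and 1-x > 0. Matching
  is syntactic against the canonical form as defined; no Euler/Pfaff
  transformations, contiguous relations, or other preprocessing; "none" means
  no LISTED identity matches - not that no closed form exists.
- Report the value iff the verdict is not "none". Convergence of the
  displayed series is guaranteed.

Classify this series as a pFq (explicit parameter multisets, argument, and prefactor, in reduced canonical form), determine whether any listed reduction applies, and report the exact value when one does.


Classification (C = 7/6): 2F1 with upper {-5/2, 5/2}, lower {6}, argument x = -1. Verdict: none. A 2F1 with upper {-5/2, 5/2} fits none of I1-I6 at x = -1; the sum runs forever.

First insight: t_0 being 7/6, the lower running product (prefactor 7/6) is a rising factorial.
Term ratio: r(k) = (-1) * (k-5/2) (k+5/2) / [(k+6) (k+1)] ; factor over Q: parameters, x = (-1), and C = 7/6.


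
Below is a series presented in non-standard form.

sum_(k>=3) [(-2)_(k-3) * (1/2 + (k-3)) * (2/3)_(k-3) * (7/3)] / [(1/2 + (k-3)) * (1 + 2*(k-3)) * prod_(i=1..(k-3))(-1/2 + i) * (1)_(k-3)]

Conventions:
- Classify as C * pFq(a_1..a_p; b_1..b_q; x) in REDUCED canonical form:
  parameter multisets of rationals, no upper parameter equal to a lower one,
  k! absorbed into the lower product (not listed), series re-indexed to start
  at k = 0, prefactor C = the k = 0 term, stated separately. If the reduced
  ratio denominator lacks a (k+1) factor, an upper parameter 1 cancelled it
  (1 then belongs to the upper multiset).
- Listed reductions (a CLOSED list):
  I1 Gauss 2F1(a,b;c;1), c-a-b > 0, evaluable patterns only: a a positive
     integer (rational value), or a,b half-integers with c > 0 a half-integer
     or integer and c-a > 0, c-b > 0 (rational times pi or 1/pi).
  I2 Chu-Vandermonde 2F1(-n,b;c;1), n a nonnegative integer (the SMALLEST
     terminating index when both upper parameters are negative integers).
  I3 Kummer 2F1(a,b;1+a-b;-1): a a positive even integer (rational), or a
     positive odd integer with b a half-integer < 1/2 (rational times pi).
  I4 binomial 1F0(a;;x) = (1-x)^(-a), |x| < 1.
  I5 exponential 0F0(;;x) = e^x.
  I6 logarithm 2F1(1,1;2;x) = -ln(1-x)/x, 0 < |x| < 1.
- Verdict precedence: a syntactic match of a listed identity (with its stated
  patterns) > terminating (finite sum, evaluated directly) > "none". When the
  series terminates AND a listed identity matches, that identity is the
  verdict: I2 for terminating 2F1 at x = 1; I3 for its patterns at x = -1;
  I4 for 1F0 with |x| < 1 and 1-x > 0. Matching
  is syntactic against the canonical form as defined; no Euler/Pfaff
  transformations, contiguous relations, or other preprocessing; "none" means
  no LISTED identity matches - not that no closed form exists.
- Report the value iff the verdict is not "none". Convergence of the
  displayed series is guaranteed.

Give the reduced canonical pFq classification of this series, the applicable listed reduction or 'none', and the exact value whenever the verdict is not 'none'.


The series (x = 1) is 2F1: upper {-2, 2/3}, lower {3/2}, prefactor 7/3. Verdict at x = 1: the Chu-Vandermonde identity I2 matches (terminating 2F1 at x = 1 with n = 2, b = 2/3, c = 3/2). Exact value: 77/81.

Key step: t_0 being 7/3, the lower (2k+1) factor (prefactor 7/3) shifts a half-integer Pochhammer.
Term ratio: r(k) = 1 * (k-2) (k+2/3) / [(k+3/2) (k+1)] - poly over poly, x = 1 from leading terms; C = 7/3 at k = 0.


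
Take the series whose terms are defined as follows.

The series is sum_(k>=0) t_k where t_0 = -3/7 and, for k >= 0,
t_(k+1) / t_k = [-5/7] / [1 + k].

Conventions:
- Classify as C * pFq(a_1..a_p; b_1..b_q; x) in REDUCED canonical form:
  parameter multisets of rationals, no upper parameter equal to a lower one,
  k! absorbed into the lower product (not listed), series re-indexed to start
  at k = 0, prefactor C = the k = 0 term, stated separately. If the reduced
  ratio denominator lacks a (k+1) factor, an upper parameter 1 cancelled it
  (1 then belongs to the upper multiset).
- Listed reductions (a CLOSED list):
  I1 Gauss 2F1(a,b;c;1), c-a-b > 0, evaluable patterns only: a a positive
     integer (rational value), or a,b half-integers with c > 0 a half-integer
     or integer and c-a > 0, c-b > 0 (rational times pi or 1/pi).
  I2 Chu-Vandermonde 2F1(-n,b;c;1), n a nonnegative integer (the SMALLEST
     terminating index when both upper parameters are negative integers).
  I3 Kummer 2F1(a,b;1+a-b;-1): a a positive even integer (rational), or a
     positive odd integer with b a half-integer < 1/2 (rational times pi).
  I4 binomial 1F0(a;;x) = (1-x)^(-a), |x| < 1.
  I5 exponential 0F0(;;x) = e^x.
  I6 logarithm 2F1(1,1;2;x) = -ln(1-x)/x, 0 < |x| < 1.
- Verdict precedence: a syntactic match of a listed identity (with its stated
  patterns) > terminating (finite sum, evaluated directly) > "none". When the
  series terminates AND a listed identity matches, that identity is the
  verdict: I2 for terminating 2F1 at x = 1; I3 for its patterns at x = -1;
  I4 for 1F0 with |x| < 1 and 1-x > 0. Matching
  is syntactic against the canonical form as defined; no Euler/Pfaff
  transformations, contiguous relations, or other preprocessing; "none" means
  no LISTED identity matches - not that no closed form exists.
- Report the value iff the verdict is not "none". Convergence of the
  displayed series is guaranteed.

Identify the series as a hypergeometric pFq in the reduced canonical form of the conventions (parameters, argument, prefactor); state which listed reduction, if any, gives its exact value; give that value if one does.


This is -3/7 * 0F0(-; -; -5/7) in reduced canonical form. Verdict at x = -5/7: exponential (I5) matches (the 0F0 exponential series at x = -5/7). Value: (-3/7) * e^(-5/7).

Structural cue: t_0 being -3/7, the expanded ratio factors over Q; C = -3/7, roots give parameters.
Ratio: r(k) = (-5/7) * 1 / [(k+1)] ; factor over Q: parameters, x = (-5/7), and C = -3/7.


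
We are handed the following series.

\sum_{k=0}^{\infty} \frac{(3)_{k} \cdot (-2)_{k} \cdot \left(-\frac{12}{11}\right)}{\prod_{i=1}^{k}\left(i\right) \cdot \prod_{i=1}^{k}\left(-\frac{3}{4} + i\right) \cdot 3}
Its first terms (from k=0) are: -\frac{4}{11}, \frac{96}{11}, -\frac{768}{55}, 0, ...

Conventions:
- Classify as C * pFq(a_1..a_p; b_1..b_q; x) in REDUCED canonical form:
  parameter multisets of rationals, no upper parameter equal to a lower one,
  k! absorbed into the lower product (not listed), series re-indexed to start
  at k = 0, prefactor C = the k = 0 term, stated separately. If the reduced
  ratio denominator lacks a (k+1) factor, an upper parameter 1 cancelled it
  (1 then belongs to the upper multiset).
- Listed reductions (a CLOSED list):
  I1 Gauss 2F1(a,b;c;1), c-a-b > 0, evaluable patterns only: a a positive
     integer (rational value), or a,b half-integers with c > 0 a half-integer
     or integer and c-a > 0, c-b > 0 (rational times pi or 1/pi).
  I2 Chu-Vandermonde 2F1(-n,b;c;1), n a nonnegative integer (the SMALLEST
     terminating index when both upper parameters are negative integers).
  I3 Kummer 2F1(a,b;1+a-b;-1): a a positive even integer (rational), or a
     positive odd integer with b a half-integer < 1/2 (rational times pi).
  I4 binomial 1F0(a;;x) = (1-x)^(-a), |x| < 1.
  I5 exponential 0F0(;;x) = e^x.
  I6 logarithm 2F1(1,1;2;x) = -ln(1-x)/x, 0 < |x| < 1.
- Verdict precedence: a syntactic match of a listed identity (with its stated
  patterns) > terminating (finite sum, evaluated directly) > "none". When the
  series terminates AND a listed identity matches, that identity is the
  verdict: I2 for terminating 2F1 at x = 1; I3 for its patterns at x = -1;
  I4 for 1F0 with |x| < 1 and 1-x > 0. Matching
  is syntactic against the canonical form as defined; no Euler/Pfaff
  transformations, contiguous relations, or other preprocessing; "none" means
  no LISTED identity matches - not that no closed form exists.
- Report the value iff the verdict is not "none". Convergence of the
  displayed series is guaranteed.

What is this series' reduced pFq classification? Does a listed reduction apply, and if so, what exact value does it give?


Canonical form: C = -\frac{4}{11} times 2F1 with upper {-2, 3}, lower {\frac{1}{4}}, x = 1. Verdict: Chu-Vandermonde (I2) matches (terminating 2F1 at x = 1 with n = 2, b = 3, c = \frac{1}{4}). Value: -\frac{28}{5}.

First insight: x = 1 and the lower running product (prefactor -4/11) is a rising factorial.
Term ratio: r(k) = 1 * (k-2) (k+3) / [(k+\frac{1}{4}) (k+1)] ; factor over Q: parameters, x = 1, and C = -\frac{4}{11}.


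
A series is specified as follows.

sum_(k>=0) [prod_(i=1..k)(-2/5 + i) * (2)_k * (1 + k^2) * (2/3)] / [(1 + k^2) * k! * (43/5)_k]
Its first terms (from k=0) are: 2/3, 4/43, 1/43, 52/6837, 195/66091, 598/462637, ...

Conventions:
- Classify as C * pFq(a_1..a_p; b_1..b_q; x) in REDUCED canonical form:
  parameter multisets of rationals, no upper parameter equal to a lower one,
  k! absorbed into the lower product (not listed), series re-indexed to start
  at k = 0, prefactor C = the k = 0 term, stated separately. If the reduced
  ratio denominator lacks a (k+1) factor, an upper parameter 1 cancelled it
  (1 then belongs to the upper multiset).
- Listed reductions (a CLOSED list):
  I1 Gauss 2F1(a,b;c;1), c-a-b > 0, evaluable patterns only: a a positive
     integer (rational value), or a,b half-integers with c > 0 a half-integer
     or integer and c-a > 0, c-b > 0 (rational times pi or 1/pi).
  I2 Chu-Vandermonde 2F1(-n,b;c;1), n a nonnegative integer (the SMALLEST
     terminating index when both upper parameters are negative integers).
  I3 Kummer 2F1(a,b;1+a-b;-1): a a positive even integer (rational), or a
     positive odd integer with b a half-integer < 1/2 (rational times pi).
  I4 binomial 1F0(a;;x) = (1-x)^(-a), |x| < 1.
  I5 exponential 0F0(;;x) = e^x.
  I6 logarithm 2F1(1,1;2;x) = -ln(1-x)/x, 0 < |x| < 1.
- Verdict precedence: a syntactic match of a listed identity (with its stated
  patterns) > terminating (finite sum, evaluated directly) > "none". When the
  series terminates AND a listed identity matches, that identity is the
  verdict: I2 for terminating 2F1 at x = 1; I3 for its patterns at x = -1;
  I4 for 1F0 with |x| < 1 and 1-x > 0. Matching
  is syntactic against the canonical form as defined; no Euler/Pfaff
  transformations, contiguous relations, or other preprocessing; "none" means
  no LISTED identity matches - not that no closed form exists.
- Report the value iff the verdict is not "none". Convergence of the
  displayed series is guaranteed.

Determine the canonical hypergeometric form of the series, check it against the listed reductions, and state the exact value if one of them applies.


x = 1 here; the reduced form reads 2F1, upper {3/5, 2}, lower {43/5}, C = 2/3. Verdict: the Gauss summation I1 fires (x = 1: the Gamma ratio telescopes since c-a-b = 6 > 0 and a = 2 in Z>0). Sum: 418/525.

Key observation: t_0 being 2/3, k^2 + 1 divides numerator and denominator alike; C = 2/3, x = 1 after cancelling.
Term ratio: r(k) = 1 * (k+3/5) (k+2) / [(k+43/5) (k+1)] - poly over poly, x = 1 from leading terms; C = 2/3 at k = 0.


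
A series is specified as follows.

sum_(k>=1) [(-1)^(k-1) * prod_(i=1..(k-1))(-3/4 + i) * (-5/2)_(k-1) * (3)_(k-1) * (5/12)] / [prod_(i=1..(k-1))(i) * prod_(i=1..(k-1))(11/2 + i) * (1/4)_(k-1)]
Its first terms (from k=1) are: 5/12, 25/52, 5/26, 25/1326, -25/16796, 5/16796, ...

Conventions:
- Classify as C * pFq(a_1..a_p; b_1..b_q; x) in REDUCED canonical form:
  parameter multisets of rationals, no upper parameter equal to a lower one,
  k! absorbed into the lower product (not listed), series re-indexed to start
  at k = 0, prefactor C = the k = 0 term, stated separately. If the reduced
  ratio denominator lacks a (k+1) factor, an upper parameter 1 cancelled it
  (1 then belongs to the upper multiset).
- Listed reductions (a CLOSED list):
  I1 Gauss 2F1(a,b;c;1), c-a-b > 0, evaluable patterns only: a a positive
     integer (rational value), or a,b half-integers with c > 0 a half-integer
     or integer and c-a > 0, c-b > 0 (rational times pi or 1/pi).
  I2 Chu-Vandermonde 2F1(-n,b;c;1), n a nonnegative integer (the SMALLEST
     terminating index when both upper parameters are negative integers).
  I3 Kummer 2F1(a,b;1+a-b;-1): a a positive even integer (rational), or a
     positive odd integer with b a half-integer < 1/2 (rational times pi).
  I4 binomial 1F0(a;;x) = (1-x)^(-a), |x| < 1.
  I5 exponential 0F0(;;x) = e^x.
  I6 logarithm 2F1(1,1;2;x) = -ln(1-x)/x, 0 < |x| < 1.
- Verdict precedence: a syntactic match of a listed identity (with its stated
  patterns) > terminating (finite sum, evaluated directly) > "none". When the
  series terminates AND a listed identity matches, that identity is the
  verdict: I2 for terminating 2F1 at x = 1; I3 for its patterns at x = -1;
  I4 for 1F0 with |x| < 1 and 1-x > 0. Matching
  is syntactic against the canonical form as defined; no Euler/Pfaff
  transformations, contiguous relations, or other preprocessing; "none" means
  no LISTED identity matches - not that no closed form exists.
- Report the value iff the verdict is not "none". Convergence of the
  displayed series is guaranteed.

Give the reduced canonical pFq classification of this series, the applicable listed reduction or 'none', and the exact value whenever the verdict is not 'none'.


Reduced: x = -1, 2F1, upper = {-5/2, 3}, lower = {13/2}, C = 5/12. Verdict (x = -1): the Kummer evaluation I3 applies (x = -1; c = 13/2 equals 1+a-b for upper {-5/2, 3}: listed pattern). Hence: (5775/16384) * pi.

Key step: t_0 = 5/12 here, and the running product (C = 5/12, x = -1) telescopes to a rising factorial.
Consecutive-term ratio: r(k) = (-1) * (k-5/2) (k+3) / [(k+13/2) (k+1)] - rational; roots negated = parameters, x = (-1), C = 5/12.


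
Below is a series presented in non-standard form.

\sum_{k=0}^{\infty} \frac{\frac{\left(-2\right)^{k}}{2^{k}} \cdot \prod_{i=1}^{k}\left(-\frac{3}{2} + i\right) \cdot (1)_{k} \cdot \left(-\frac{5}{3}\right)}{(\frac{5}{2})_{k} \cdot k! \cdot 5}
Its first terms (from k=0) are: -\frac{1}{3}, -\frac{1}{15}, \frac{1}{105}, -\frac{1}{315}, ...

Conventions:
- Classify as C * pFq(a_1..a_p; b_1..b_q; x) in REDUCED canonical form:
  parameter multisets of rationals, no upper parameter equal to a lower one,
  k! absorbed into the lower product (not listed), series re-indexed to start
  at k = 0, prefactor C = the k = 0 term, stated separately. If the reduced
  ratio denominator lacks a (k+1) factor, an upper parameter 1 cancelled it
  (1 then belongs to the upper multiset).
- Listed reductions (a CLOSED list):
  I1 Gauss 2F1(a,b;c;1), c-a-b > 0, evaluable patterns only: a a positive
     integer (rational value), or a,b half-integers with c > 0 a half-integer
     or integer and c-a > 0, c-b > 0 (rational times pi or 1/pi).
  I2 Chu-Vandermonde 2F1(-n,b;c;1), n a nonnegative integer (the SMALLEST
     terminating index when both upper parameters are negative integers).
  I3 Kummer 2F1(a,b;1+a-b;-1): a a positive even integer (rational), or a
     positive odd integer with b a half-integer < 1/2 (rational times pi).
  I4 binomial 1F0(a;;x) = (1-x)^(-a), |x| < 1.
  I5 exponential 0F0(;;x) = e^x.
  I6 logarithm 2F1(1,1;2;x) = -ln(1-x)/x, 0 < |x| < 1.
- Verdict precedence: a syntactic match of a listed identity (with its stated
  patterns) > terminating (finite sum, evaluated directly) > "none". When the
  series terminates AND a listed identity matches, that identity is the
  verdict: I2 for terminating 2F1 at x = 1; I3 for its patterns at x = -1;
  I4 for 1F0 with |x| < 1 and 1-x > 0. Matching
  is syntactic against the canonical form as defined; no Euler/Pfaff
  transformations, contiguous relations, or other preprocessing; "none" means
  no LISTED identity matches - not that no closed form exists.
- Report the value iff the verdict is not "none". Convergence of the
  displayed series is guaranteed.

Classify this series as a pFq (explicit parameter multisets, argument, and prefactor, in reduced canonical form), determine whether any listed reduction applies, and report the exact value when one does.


With C = -\frac{1}{3}: the canonical form is 2F1(-\frac{1}{2}, 1; \frac{5}{2}; -1). Verdict: the Kummer evaluation I3 fires (x = -1; c = \frac{5}{2} equals 1+a-b for upper {-\frac{1}{2}, 1}: listed pattern). Its exact value is \left(-\frac{1}{8}\right) \cdot \pi.

Key observation: with t_0 = -\frac{1}{3}, the constant factors (prefactor -1/3) combine into one prefactor.
Ratio: r(k) = -1 * (k-\frac{1}{2}) (k+1) / [(k+\frac{5}{2}) (k+1)] - rational in k. x = -1; t_0 = -\frac{1}{3}; negate the roots.


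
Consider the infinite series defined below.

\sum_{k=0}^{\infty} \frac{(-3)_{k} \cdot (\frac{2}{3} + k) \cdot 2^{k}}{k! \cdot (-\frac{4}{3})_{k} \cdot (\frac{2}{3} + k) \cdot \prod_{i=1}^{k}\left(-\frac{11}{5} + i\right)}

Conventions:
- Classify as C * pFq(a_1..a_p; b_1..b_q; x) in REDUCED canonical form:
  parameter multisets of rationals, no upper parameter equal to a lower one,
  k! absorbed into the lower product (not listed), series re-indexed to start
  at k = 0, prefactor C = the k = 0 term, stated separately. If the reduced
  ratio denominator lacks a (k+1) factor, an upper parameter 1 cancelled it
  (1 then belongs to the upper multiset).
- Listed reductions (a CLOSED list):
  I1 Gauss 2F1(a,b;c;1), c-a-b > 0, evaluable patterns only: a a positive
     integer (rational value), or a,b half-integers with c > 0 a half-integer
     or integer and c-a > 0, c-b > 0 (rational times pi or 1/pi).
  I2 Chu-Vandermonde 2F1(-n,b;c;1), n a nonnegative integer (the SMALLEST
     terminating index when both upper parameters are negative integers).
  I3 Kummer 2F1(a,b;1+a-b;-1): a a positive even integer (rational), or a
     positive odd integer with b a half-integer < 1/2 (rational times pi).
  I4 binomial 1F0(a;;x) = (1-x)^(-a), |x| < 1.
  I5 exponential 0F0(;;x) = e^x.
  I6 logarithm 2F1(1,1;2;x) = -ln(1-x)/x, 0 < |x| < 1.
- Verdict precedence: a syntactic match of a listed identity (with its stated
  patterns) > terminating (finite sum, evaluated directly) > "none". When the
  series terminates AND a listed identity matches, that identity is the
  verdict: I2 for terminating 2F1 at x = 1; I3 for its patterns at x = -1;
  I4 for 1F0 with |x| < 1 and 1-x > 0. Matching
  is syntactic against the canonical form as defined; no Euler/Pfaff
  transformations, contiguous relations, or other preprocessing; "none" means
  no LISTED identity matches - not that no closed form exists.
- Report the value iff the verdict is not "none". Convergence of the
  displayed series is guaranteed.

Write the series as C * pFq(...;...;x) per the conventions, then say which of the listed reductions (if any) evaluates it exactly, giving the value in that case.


Classification (C = 1): 1F2 with upper {-3}, lower {-\frac{4}{3}, -\frac{6}{5}}, argument x = 2. Verdict: terminating - the sum ends at index 3 because -3 is a negative integer; exact evaluation follows. Value: -\frac{247}{8}.

Structural cue: x = 2 and the lower running product (prefactor 1) is a rising factorial.
Consecutive-term ratio: r(k) = 2 * (k-3) / [(k-\frac{4}{3}) (k-\frac{6}{5}) (k+1)] - poly over poly, x = 2 from leading terms; C = 1 at k = 0.


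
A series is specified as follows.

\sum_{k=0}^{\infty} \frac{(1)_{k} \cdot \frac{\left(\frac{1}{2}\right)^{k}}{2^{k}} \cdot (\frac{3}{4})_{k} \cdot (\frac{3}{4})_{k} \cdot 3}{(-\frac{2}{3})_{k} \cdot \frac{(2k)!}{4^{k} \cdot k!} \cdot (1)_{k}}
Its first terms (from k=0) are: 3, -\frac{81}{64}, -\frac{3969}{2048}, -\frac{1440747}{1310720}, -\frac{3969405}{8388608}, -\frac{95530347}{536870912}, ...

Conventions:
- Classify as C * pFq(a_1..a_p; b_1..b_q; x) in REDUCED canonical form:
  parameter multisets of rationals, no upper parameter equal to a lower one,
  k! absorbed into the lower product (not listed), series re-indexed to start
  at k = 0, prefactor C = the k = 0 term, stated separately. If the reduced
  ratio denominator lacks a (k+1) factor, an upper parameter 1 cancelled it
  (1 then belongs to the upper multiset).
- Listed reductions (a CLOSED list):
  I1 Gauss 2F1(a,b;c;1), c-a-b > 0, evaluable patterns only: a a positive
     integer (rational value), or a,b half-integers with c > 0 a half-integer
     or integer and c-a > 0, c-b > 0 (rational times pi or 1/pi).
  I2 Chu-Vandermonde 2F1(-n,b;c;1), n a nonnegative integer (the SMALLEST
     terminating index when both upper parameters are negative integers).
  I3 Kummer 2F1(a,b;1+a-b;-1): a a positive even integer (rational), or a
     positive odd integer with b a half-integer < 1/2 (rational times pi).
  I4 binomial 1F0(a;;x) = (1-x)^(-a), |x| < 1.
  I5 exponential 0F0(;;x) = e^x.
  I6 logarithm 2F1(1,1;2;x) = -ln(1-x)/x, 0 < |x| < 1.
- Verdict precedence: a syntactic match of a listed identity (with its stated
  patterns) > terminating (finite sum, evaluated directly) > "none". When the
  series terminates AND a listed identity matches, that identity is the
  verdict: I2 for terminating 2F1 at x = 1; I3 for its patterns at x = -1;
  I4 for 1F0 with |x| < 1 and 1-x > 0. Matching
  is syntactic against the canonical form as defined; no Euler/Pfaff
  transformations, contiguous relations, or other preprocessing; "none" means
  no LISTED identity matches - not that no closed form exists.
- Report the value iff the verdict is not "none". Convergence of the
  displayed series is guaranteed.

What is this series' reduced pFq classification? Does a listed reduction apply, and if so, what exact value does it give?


Prefactor 3, argument \frac{1}{4}: 3F2 with upper {\frac{3}{4}, \frac{3}{4}, 1} over lower {-\frac{2}{3}, \frac{1}{2}}. Verdict: none (x = \frac{1}{4}): each listed identity misses the multisets {\frac{3}{4}, \frac{3}{4}, 1} ; {-\frac{2}{3}, \frac{1}{2}}.

First insight: t_0 being 3, the two k-th powers (C = 3, x = 1/4) combine into one argument.
Adjacent-term ratio: r(k) = \frac{1}{4} * (k+\frac{3}{4}) (k+\frac{3}{4}) (k+1) / [(k-\frac{2}{3}) (k+\frac{1}{2}) (k+1)] - poly over poly, x = \frac{1}{4} from leading terms; C = 3 at k = 0.
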